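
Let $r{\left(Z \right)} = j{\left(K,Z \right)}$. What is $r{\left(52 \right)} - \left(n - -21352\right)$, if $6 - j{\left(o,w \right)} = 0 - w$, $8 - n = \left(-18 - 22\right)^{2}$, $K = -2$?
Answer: $-19702$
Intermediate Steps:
$n = -1592$ ($n = 8 - \left(-18 - 22\right)^{2} = 8 - \left(-40\right)^{2} = 8 - 1600 = -1592$)
$j{\left(o,w \right)} = 6 + w$ ($j{\left(o,w \right)} = 6 - \left(0 - w\right) = 6 - - w = 6 + w$)
$r{\left(Z \right)} = 6 + Z$
$r{\left(52 \right)} - \left(n - -21352\right) = \left(6 + 52\right) - \left(-1592 - -21352\right) = 58 - \left(-1592 + 21352\right) = 58 - 19760 = -19702$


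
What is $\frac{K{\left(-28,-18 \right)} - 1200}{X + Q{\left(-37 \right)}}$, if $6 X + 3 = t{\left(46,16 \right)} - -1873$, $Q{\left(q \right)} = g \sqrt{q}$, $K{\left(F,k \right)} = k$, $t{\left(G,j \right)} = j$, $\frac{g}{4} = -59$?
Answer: $- \frac{3445722}{19436017} - \frac{2587032 i \sqrt{37}}{19436017} \approx -0.17729 - 0.80965 i$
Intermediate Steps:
$g = -236$ ($g = 4 \left(-59\right) = -236$)
$Q{\left(q \right)} = - 236 \sqrt{q}$
$X = \frac{943}{3}$ ($X = - \frac{1}{2} + \frac{16 - -1873}{6} = - \frac{1}{2} + \frac{16 + 1873}{6} = - \frac{1}{2} + \frac{1}{6} \cdot 1889 = - \frac{1}{2} + \frac{1889}{6} = \frac{943}{3} \approx 314.33$)
$\frac{K{\left(-28,-18 \right)} - 1200}{X + Q{\left(-37 \right)}} = \frac{-18 - 1200}{\frac{943}{3} - 236 \sqrt{-37}} = - \frac{1218}{\frac{943}{3} - 236 i \sqrt{37}}$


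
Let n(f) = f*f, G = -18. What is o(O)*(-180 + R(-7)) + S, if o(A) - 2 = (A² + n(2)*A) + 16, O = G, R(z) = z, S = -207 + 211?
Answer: -50486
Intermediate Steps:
S = 4
n(f) = f²
O = -18
o(A) = 18 + A² + 4*A (o(A) = 2 + ((A² + 2²*A) + 16) = 2 + ((A² + 4*A) + 16) = 2 + (16 + A² + 4*A) = 18 + A² + 4*A)
o(O)*(-180 + R(-7)) + S = (18 + (-18)² + 4*(-18))*(-180 - 7) + 4 = (18 + 324 - 72)*(-187) + 4 = 270*(-187) + 4 = -50490 + 4 = -50486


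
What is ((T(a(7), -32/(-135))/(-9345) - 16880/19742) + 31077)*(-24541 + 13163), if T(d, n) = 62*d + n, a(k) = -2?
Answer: -4403190542359691954/12453006825 ≈ -3.5358e+8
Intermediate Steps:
T(d, n) = n + 62*d
((T(a(7), -32/(-135))/(-9345) - 16880/19742) + 31077)*(-24541 + 13163) = (((-32/(-135) + 62*(-2))/(-9345) - 16880/19742) + 31077)*(-24541 + 13163) = (((-32*(-1/135) - 124)*(-1/9345) - 16880*1/19742) + 31077)*(-11378) = (((32/135 - 124)*(-1/9345) - 8440/9871) + 31077)*(-11378) = ((-16708/135*(-1/9345) - 8440/9871) + 31077)*(-11378) = ((16708/1261575 - 8440/9871) + 31077)*(-11378) = (-10482768332/12453006825 + 31077)*(-11378) = (386991610332193/12453006825)*(-11378) = -4403190542359691954/12453006825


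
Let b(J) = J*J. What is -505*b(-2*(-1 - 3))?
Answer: -32320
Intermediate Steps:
b(J) = J²
-505*b(-2*(-1 - 3)) = -505*4*(-1 - 3)² = -505*(-2*(-4))² = -505*8² = -505*64 = -32320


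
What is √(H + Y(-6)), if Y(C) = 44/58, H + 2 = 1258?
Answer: √1056934/29 ≈ 35.451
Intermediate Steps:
H = 1256 (H = -2 + 1258 = 1256)
Y(C) = 22/29 (Y(C) = 44*(1/58) = 22/29)
√(H + Y(-6)) = √(1256 + 22/29) = √(36446/29) = √1056934/29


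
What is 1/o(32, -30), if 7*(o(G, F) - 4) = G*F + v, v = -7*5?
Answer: -7/967 ≈ -0.0072389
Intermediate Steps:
v = -35
o(G, F) = -1 + F*G/7 (o(G, F) = 4 + (G*F - 35)/7 = 4 + (F*G - 35)/7 = 4 + (-35 + F*G)/7 = 4 + (-5 + F*G/7) = -1 + F*G/7)
1/o(32, -30) = 1/(-1 + (1/7)*(-30)*32) = 1/(-1 - 960/7) = 1/(-967/7) = -7/967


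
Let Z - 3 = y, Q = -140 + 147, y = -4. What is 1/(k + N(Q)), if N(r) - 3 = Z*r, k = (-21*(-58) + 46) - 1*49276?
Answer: -1/48016 ≈ -2.0826e-5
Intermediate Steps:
Q = 7
k = -48012 (k = (1218 + 46) - 49276 = 1264 - 49276 = -48012)
Z = -1 (Z = 3 - 4 = -1)
N(r) = 3 - r
1/(k + N(Q)) = 1/(-48012 + (3 - 1*7)) = 1/(-48012 + (3 - 7)) = 1/(-48012 - 4) = 1/(-48016) = -1/48016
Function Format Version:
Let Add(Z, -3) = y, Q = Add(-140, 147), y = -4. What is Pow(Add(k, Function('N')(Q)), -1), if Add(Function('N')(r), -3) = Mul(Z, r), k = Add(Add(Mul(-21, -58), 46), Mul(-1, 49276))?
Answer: Rational(-1, 48016) ≈ -2.0826e-5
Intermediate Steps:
Q = 7
k = -48012 (k = Add(Add(1218, 46), -49276) = Add(1264, -49276) = -48012)
Z = -1 (Z = Add(3, -4) = -1)
Function('N')(r) = Add(3, Mul(-1, r))
Pow(Add(k, Function('N')(Q)), -1) = Pow(Add(-48012, Add(3, Mul(-1, 7))), -1) = Pow(Add(-48012, Add(3, -7)), -1) = Pow(Add(-48012, -4), -1) = Pow(-48016, -1) = Rational(-1, 48016)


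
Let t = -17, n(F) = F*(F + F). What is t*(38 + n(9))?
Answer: -3400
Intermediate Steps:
n(F) = 2*F**2 (n(F) = F*(2*F) = 2*F**2)
t*(38 + n(9)) = -17*(38 + 2*9**2) = -17*(38 + 2*81) = -17*(38 + 162) = -17*200 = -3400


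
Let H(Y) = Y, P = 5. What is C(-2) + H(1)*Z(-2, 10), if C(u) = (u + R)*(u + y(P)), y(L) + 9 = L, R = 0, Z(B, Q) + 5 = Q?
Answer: 17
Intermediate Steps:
Z(B, Q) = -5 + Q
y(L) = -9 + L
C(u) = u*(-4 + u) (C(u) = (u + 0)*(u + (-9 + 5)) = u*(u - 4) = u*(-4 + u))
C(-2) + H(1)*Z(-2, 10) = -2*(-4 - 2) + 1*(-5 + 10) = -2*(-6) + 1*5 = 12 + 5 = 17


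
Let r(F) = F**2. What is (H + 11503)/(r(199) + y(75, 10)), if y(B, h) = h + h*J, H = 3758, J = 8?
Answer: 15261/39691 ≈ 0.38450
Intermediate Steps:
y(B, h) = 9*h (y(B, h) = h + h*8 = h + 8*h = 9*h)
(H + 11503)/(r(199) + y(75, 10)) = (3758 + 11503)/(199**2 + 9*10) = 15261/(39601 + 90) = 15261/39691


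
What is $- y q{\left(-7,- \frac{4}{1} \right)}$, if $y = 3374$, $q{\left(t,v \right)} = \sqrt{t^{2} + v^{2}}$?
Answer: $- 3374 \sqrt{65} \approx -27202.0$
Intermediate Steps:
$- y q{\left(-7,- \frac{4}{1} \right)} = \left(-1\right) 3374 \sqrt{\left(-7\right)^{2} + \left(- \frac{4}{1}\right)^{2}} = - 3374 \sqrt{49 + \left(\left(-4\right) 1\right)^{2}} = - 3374 \sqrt{49 + \left(-4\right)^{2}} = - 3374 \sqrt{49 + 16} = - 3374 \sqrt{65}$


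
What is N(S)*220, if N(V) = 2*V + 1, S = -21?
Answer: -9020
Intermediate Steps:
N(V) = 1 + 2*V
N(S)*220 = (1 + 2*(-21))*220 = (1 - 42)*220 = -41*220 = -9020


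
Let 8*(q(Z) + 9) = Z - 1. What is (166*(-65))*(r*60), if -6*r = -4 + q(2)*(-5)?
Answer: 8712925/2 ≈ 4.3565e+6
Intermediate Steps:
q(Z) = -73/8 + Z/8 (q(Z) = -9 + (Z - 1)/8 = -9 + (-1 + Z)/8 = -9 + (-1/8 + Z/8) = -73/8 + Z/8)
r = -323/48 (r = -(-4 + (-73/8 + (1/8)*2)*(-5))/6 = -(-4 + (-73/8 + 1/4)*(-5))/6 = -(-4 - 71/8*(-5))/6 = -(-4 + 355/8)/6 = -1/6*323/8 = -323/48 ≈ -6.7292)
(166*(-65))*(r*60) = (166*(-65))*(-323/48*60) = -10790*(-1615/4) = 8712925/2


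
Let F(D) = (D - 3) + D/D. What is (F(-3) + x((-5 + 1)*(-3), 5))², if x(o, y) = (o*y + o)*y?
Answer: 126025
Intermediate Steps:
F(D) = -2 + D (F(D) = (-3 + D) + 1 = -2 + D)
x(o, y) = y*(o + o*y) (x(o, y) = (o + o*y)*y = y*(o + o*y))
(F(-3) + x((-5 + 1)*(-3), 5))² = ((-2 - 3) + ((-5 + 1)*(-3))*5*(1 + 5))² = (-5 - 4*(-3)*5*6)² = (-5 + 12*5*6)² = (-5 + 360)² = 355² = 126025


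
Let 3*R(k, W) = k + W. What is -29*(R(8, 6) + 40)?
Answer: -3886/3 ≈ -1295.3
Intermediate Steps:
R(k, W) = W/3 + k/3 (R(k, W) = (k + W)/3 = (W + k)/3 = W/3 + k/3)
-29*(R(8, 6) + 40) = -29*(((⅓)*6 + (⅓)*8) + 40) = -29*((2 + 8/3) + 40) = -29*(14/3 + 40) = -29*134/3 = -3886/3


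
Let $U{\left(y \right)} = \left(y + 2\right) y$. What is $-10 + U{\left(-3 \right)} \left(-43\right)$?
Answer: $-139$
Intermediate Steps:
$U{\left(y \right)} = y \left(2 + y\right)$ ($U{\left(y \right)} = \left(2 + y\right) y = y \left(2 + y\right)$)
$-10 + U{\left(-3 \right)} \left(-43\right) = -10 + - 3 \left(2 - 3\right) \left(-43\right) = -10 + \left(-3\right) \left(-1\right) \left(-43\right) = -10 + 3 \left(-43\right) = -10 - 129 = -139$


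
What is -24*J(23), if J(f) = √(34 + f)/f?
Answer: -24*√57/23 ≈ -7.8781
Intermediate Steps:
J(f) = √(34 + f)/f
-24*J(23) = -24*√(34 + 23)/23 = -24*√57/23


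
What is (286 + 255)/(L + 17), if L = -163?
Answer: -541/146 ≈ -3.7055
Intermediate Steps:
(286 + 255)/(L + 17) = (286 + 255)/(-163 + 17) = 541/(-146) = 541*(-1/146) = -541/146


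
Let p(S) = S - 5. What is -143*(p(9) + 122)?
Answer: -18018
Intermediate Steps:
p(S) = -5 + S
-143*(p(9) + 122) = -143*((-5 + 9) + 122) = -143*(4 + 122) = -143*126 = -18018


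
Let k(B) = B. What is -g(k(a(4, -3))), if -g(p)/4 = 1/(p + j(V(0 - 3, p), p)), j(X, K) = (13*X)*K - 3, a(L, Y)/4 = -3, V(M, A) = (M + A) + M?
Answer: 4/2793 ≈ 0.0014322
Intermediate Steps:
V(M, A) = A + 2*M (V(M, A) = (A + M) + M = A + 2*M)
a(L, Y) = -12 (a(L, Y) = 4*(-3) = -12)
j(X, K) = -3 + 13*K*X (j(X, K) = 13*K*X - 3 = -3 + 13*K*X)
g(p) = -4/(-3 + p + 13*p*(-6 + p)) (g(p) = -4/(p + (-3 + 13*p*(p + 2*(0 - 3)))) = -4/(p + (-3 + 13*p*(p + 2*(-3)))) = -4/(p + (-3 + 13*p*(p - 6))) = -4/(p + (-3 + 13*p*(-6 + p))) = -4/(-3 + p + 13*p*(-6 + p)))
-g(k(a(4, -3))) = -(-4)/(-3 - 12 + 13*(-12)*(-6 - 12)) = -(-4)/(-3 - 12 + 13*(-12)*(-18)) = -(-4)/(-3 - 12 + 2808) = -(-4)/2793 = -1*(-4/2793) = 4/2793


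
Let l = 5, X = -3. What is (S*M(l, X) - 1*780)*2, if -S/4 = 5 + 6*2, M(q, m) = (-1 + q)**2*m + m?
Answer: 5376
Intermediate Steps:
M(q, m) = m + m*(-1 + q)**2 (M(q, m) = m*(-1 + q)**2 + m = m + m*(-1 + q)**2)
S = -68 (S = -4*(5 + 6*2) = -4*(5 + 12) = -4*17 = -68)
(S*M(l, X) - 1*780)*2 = (-(-204)*(1 + (-1 + 5)**2) - 1*780)*2 = (-(-204)*(1 + 4**2) - 780)*2 = (-(-204)*(1 + 16) - 780)*2 = (-(-204)*17 - 780)*2 = (-68*(-51) - 780)*2 = (3468 - 780)*2 = 2688*2 = 5376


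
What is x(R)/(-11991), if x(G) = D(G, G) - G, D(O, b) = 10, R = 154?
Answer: 48/3997 ≈ 0.012009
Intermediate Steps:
x(G) = 10 - G
x(R)/(-11991) = (10 - 1*154)/(-11991) = (10 - 154)*(-1/11991) = -144*(-1/11991) = 48/3997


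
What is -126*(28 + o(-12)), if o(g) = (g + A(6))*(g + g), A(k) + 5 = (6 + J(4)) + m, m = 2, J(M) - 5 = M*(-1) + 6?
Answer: -9576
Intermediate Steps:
J(M) = 11 - M (J(M) = 5 + (M*(-1) + 6) = 5 + (-M + 6) = 5 + (6 - M) = 11 - M)
A(k) = 10 (A(k) = -5 + ((6 + (11 - 1*4)) + 2) = -5 + ((6 + (11 - 4)) + 2) = -5 + ((6 + 7) + 2) = -5 + (13 + 2) = -5 + 15 = 10)
o(g) = 2*g*(10 + g) (o(g) = (g + 10)*(g + g) = (10 + g)*(2*g) = 2*g*(10 + g))
-126*(28 + o(-12)) = -126*(28 + 2*(-12)*(10 - 12)) = -126*(28 + 2*(-12)*(-2)) = -126*(28 + 48) = -126*76 = -9576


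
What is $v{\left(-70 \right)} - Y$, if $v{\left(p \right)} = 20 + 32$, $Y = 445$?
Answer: $-393$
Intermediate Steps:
$v{\left(p \right)} = 52$
$v{\left(-70 \right)} - Y = 52 - 445 = -393$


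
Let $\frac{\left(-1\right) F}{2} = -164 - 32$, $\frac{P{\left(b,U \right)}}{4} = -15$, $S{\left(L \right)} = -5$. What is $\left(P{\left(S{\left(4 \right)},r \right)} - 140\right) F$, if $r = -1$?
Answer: $-78400$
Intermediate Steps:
$P{\left(b,U \right)} = -60$ ($P{\left(b,U \right)} = 4 \left(-15\right) = -60$)
$F = 392$ ($F = - 2 \left(-164 - 32\right) = \left(-2\right) \left(-196\right) = 392$)
$\left(P{\left(S{\left(4 \right)},r \right)} - 140\right) F = \left(-60 - 140\right) 392 = \left(-200\right) 392 = -78400$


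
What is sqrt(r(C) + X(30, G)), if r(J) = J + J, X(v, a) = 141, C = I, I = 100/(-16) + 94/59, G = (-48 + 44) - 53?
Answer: sqrt(1833602)/118 ≈ 11.475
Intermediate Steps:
G = -57 (G = -4 - 53 = -57)
I = -1099/236 (I = 100*(-1/16) + 94*(1/59) = -25/4 + 94/59 = -1099/236 ≈ -4.6568)
C = -1099/236 ≈ -4.6568
r(J) = 2*J
sqrt(r(C) + X(30, G)) = sqrt(2*(-1099/236) + 141) = sqrt(-1099/118 + 141) = sqrt(15539/118) = sqrt(1833602)/118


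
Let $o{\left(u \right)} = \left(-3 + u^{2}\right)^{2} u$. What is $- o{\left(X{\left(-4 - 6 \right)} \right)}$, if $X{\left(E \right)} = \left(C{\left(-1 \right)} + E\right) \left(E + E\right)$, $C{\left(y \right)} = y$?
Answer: $-515299313980$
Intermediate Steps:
$X{\left(E \right)} = 2 E \left(-1 + E\right)$ ($X{\left(E \right)} = \left(-1 + E\right) \left(E + E\right) = \left(-1 + E\right) 2 E = 2 E \left(-1 + E\right)$)
$o{\left(u \right)} = u \left(-3 + u^{2}\right)^{2}$
$- o{\left(X{\left(-4 - 6 \right)} \right)} = - 2 \left(-4 - 6\right) \left(-1 - 10\right) \left(-3 + \left(2 \left(-4 - 6\right) \left(-1 - 10\right)\right)^{2}\right)^{2} = - 2 \left(-10\right) \left(-1 - 10\right) \left(-3 + \left(2 \left(-10\right) \left(-1 - 10\right)\right)^{2}\right)^{2} = - 2 \left(-10\right) \left(-11\right) \left(-3 + \left(2 \left(-10\right) \left(-11\right)\right)^{2}\right)^{2} = - 220 \left(-3 + 220^{2}\right)^{2} = - 220 \left(-3 + 48400\right)^{2} = - 220 \cdot 48397^{2} = - 220 \cdot 2342269609 = \left(-1\right) 515299313980 = -515299313980$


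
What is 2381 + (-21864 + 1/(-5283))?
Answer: -102928690/5283 ≈ -19483.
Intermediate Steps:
2381 + (-21864 + 1/(-5283)) = 2381 + (-21864 - 1/5283) = 2381 - 115507513/5283 = -102928690/5283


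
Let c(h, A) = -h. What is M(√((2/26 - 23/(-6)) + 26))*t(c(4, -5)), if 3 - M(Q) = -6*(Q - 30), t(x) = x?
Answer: 708 - 4*√181974/13 ≈ 576.74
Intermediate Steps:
M(Q) = -177 + 6*Q (M(Q) = 3 - (-6)*(Q - 30) = 3 - (-6)*(-30 + Q) = 3 - (180 - 6*Q) = 3 + (-180 + 6*Q) = -177 + 6*Q)
M(√((2/26 - 23/(-6)) + 26))*t(c(4, -5)) = (-177 + 6*√((2/26 - 23/(-6)) + 26))*(-1*4) = (-177 + 6*√((2*(1/26) - 23*(-⅙)) + 26))*(-4) = (-177 + 6*√((1/13 + 23/6) + 26))*(-4) = (-177 + 6*√(305/78 + 26))*(-4) = (-177 + 6*√(2333/78))*(-4) = (-177 + 6*(√181974/78))*(-4) = (-177 + √181974/13)*(-4) = 708 - 4*√181974/13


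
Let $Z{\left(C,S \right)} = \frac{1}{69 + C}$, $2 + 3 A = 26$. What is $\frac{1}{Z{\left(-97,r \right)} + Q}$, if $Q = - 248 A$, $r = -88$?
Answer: $- \frac{28}{55553} \approx -0.00050402$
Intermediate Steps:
$A = 8$ ($A = - \frac{2}{3} + \frac{1}{3} \cdot 26 = - \frac{2}{3} + \frac{26}{3} = 8$)
$Q = -1984$ ($Q = \left(-248\right) 8 = -1984$)
$\frac{1}{Z{\left(-97,r \right)} + Q} = \frac{1}{\frac{1}{69 - 97} - 1984} = \frac{1}{\frac{1}{-28} - 1984} = \frac{1}{- \frac{1}{28} - 1984} = \frac{1}{- \frac{55553}{28}} = - \frac{28}{55553}$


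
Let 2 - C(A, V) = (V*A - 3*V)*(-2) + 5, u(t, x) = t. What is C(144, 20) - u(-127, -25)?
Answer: 5764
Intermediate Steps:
C(A, V) = -3 - 6*V + 2*A*V (C(A, V) = 2 - ((V*A - 3*V)*(-2) + 5) = 2 - ((A*V - 3*V)*(-2) + 5) = 2 - ((-3*V + A*V)*(-2) + 5) = 2 - ((6*V - 2*A*V) + 5) = 2 - (5 + 6*V - 2*A*V) = 2 + (-5 - 6*V + 2*A*V) = -3 - 6*V + 2*A*V)
C(144, 20) - u(-127, -25) = (-3 - 6*20 + 2*144*20) - 1*(-127) = (-3 - 120 + 5760) + 127 = 5637 + 127 = 5764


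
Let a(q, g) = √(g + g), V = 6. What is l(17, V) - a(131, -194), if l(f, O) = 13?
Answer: 13 - 2*I*√97 ≈ 13.0 - 19.698*I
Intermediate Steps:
a(q, g) = √2*√g (a(q, g) = √(2*g) = √2*√g)
l(17, V) - a(131, -194) = 13 - √2*√(-194) = 13 - √2*I*√194 = 13 - 2*I*√97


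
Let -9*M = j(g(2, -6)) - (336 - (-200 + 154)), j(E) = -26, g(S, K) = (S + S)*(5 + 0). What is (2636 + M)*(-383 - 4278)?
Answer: -37493084/3 ≈ -1.2498e+7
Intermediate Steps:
g(S, K) = 10*S (g(S, K) = (2*S)*5 = 10*S)
M = 136/3 (M = -(-26 - (336 - (-200 + 154)))/9 = -(-26 - (336 - 1*(-46)))/9 = -(-26 - (336 + 46))/9 = -(-26 - 1*382)/9 = -(-26 - 382)/9 = -⅑*(-408) = 136/3 ≈ 45.333)
(2636 + M)*(-383 - 4278) = (2636 + 136/3)*(-383 - 4278) = (8044/3)*(-4661) = -37493084/3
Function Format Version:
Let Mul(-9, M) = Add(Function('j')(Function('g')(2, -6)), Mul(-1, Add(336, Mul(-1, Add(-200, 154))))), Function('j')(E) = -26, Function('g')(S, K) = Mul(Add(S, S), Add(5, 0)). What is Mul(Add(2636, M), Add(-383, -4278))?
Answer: Rational(-37493084, 3) ≈ -1.2498e+7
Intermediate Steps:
Function('g')(S, K) = Mul(10, S) (Function('g')(S, K) = Mul(Mul(2, S), 5) = Mul(10, S))
M = Rational(136, 3) (M = Mul(Rational(-1, 9), Add(-26, Mul(-1, Add(336, Mul(-1, Add(-200, 154)))))) = Mul(Rational(-1, 9), Add(-26, Mul(-1, Add(336, Mul(-1, -46))))) = Mul(Rational(-1, 9), Add(-26, Mul(-1, Add(336, 46)))) = Mul(Rational(-1, 9), Add(-26, Mul(-1, 382))) = Mul(Rational(-1, 9), Add(-26, -382)) = Mul(Rational(-1, 9), -408) = Rational(136, 3) ≈ 45.333)
Mul(Add(2636, M), Add(-383, -4278)) = Mul(Add(2636, Rational(136, 3)), Add(-383, -4278)) = Mul(Rational(8044, 3), -4661) = Rational(-37493084, 3)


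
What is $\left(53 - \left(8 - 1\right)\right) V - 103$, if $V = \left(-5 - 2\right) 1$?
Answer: $-425$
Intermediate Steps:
$V = -7$ ($V = \left(-7\right) 1 = -7$)
$\left(53 - \left(8 - 1\right)\right) V - 103 = \left(53 - \left(8 - 1\right)\right) \left(-7\right) - 103 = \left(53 - 7\right) \left(-7\right) - 103 = 46 \left(-7\right) - 103 = -322 - 103 = -425$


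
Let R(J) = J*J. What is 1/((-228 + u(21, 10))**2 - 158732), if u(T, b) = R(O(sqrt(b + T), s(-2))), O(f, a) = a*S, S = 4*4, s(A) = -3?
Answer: 1/4151044 ≈ 2.4090e-7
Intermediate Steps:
S = 16
O(f, a) = 16*a (O(f, a) = a*16 = 16*a)
R(J) = J**2
u(T, b) = 2304 (u(T, b) = (16*(-3))**2 = (-48)**2 = 2304)
1/((-228 + u(21, 10))**2 - 158732) = 1/((-228 + 2304)**2 - 158732) = 1/(2076**2 - 158732) = 1/(4309776 - 158732) = 1/4151044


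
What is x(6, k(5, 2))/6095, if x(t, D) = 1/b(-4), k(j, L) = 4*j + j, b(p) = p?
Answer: -1/24380 ≈ -4.1017e-5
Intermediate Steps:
k(j, L) = 5*j
x(t, D) = -1/4 (x(t, D) = 1/(-4) = -1/4)
x(6, k(5, 2))/6095 = -1/4/6095 = (1/6095)*(-1/4) = -1/24380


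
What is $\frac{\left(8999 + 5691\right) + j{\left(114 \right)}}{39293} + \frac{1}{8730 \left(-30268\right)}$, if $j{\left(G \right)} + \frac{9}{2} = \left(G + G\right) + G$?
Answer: $\frac{3970861150807}{10382768174520} \approx 0.38245$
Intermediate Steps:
$j{\left(G \right)} = - \frac{9}{2} + 3 G$ ($j{\left(G \right)} = - \frac{9}{2} + \left(\left(G + G\right) + G\right) = - \frac{9}{2} + \left(2 G + G\right) = - \frac{9}{2} + 3 G$)
$\frac{\left(8999 + 5691\right) + j{\left(114 \right)}}{39293} + \frac{1}{8730 \left(-30268\right)} = \frac{\left(8999 + 5691\right) + \left(- \frac{9}{2} + 3 \cdot 114\right)}{39293} + \frac{1}{8730 \left(-30268\right)} = \left(14690 + \left(- \frac{9}{2} + 342\right)\right) \frac{1}{39293} + \frac{1}{8730} \left(- \frac{1}{30268}\right) = \left(14690 + \frac{675}{2}\right) \frac{1}{39293} - \frac{1}{264239640} = \frac{30055}{2} \cdot \frac{1}{39293} - \frac{1}{264239640} = \frac{30055}{78586} - \frac{1}{264239640} = \frac{3970861150807}{10382768174520}$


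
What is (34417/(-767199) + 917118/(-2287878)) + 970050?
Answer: 283781160473686082/292542952287 ≈ 9.7005e+5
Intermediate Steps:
(34417/(-767199) + 917118/(-2287878)) + 970050 = (34417*(-1/767199) + 917118*(-1/2287878)) + 970050 = (-34417/767199 - 152853/381313) + 970050 = -130392318268/292542952287 + 970050 = 283781160473686082/292542952287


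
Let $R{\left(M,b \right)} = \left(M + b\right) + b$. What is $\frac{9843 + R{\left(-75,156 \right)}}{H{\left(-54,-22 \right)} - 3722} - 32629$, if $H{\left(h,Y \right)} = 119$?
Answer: $- \frac{39190789}{1201} \approx -32632.0$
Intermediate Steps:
$R{\left(M,b \right)} = M + 2 b$
$\frac{9843 + R{\left(-75,156 \right)}}{H{\left(-54,-22 \right)} - 3722} - 32629 = \frac{9843 + \left(-75 + 2 \cdot 156\right)}{119 - 3722} - 32629 = \frac{9843 + \left(-75 + 312\right)}{-3603} - 32629 = \left(9843 + 237\right) \left(- \frac{1}{3603}\right) - 32629 = 10080 \left(- \frac{1}{3603}\right) - 32629 = - \frac{3360}{1201} - 32629 = - \frac{39190789}{1201}$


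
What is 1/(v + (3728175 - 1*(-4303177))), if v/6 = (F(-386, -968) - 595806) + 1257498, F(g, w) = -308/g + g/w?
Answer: 46706/560542581179 ≈ 8.3323e-8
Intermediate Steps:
v = 185430254667/46706 (v = 6*(((-308/(-386) - 386/(-968)) - 595806) + 1257498) = 6*(((-308*(-1/386) - 386*(-1/968)) - 595806) + 1257498) = 6*(((154/193 + 193/484) - 595806) + 1257498) = 6*((111785/93412 - 595806) + 1257498) = 6*(-55655318287/93412 + 1257498) = 6*(61810084889/93412) = 185430254667/46706 ≈ 3.9702e+6)
1/(v + (3728175 - 1*(-4303177))) = 1/(185430254667/46706 + (3728175 - 1*(-4303177))) = 1/(185430254667/46706 + (3728175 + 4303177)) = 1/(185430254667/46706 + 8031352) = 1/(560542581179/46706) = 46706/560542581179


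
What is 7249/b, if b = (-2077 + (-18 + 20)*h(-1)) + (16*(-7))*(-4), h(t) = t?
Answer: -7249/1631 ≈ -4.4445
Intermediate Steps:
b = -1631 (b = (-2077 + (-18 + 20)*(-1)) + (16*(-7))*(-4) = (-2077 + 2*(-1)) - 112*(-4) = (-2077 - 2) + 448 = -2079 + 448 = -1631)
7249/b = 7249/(-1631) = 7249*(-1/1631) = -7249/1631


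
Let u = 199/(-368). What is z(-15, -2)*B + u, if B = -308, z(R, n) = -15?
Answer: 1699961/368 ≈ 4619.5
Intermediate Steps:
u = -199/368 (u = 199*(-1/368) = -199/368 ≈ -0.54076)
z(-15, -2)*B + u = -15*(-308) - 199/368 = 4620 - 199/368 = 1699961/368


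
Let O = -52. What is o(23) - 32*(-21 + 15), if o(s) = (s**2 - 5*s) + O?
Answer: 554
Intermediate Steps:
o(s) = -52 + s**2 - 5*s (o(s) = (s**2 - 5*s) - 52 = -52 + s**2 - 5*s)
o(23) - 32*(-21 + 15) = (-52 + 23**2 - 5*23) - 32*(-21 + 15) = (-52 + 529 - 115) - 32*(-6) = 362 - 1*(-192) = 362 + 192 = 554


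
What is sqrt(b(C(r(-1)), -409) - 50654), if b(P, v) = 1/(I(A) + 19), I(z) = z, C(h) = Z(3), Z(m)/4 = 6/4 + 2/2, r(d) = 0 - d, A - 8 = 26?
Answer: 7*I*sqrt(2903817)/53 ≈ 225.06*I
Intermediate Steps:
A = 34 (A = 8 + 26 = 34)
r(d) = -d
Z(m) = 10 (Z(m) = 4*(6/4 + 2/2) = 4*(6*(1/4) + 2*(1/2)) = 4*(3/2 + 1) = 4*(5/2) = 10)
C(h) = 10
b(P, v) = 1/53 (b(P, v) = 1/(34 + 19) = 1/53)
sqrt(b(C(r(-1)), -409) - 50654) = sqrt(1/53 - 50654) = sqrt(-2684661/53) = 7*I*sqrt(2903817)/53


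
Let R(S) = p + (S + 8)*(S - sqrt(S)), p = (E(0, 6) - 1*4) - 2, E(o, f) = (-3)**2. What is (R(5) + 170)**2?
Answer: 57489 - 6188*sqrt(5) ≈ 43652.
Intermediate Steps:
E(o, f) = 9
p = 3 (p = (9 - 1*4) - 2 = (9 - 4) - 2 = 5 - 2 = 3)
R(S) = 3 + (8 + S)*(S - sqrt(S)) (R(S) = 3 + (S + 8)*(S - sqrt(S)) = 3 + (8 + S)*(S - sqrt(S)))
(R(5) + 170)**2 = ((3 + 5**2 - 5**(3/2) - 8*sqrt(5) + 8*5) + 170)**2 = ((3 + 25 - 5*sqrt(5) - 8*sqrt(5) + 40) + 170)**2 = ((68 - 13*sqrt(5)) + 170)**2 = (238 - 13*sqrt(5))**2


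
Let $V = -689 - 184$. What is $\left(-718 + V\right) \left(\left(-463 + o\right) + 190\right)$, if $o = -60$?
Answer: $529803$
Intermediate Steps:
$V = -873$
$\left(-718 + V\right) \left(\left(-463 + o\right) + 190\right) = \left(-718 - 873\right) \left(\left(-463 - 60\right) + 190\right) = - 1591 \left(-523 + 190\right) = \left(-1591\right) \left(-333\right) = 529803$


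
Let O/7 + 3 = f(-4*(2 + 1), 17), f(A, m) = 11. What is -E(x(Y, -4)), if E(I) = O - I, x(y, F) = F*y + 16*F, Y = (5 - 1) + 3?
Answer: -148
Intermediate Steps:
O = 56 (O = -21 + 7*11 = -21 + 77 = 56)
Y = 7 (Y = 4 + 3 = 7)
x(y, F) = 16*F + F*y
E(I) = 56 - I
-E(x(Y, -4)) = -(56 - (-4)*(16 + 7)) = -(56 - (-4)*23) = -(56 - 1*(-92)) = -(56 + 92) = -1*148 = -148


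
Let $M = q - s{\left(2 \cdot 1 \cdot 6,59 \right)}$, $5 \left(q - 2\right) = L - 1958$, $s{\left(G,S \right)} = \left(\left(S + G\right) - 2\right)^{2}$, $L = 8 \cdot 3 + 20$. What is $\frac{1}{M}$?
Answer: $- \frac{5}{25709} \approx -0.00019448$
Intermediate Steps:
$L = 44$ ($L = 24 + 20 = 44$)
$s{\left(G,S \right)} = \left(-2 + G + S\right)^{2}$ ($s{\left(G,S \right)} = \left(\left(G + S\right) - 2\right)^{2} = \left(-2 + G + S\right)^{2}$)
$q = - \frac{1904}{5}$ ($q = 2 + \frac{44 - 1958}{5} = 2 + \frac{1}{5} \left(-1914\right) = 2 - \frac{1914}{5} = - \frac{1904}{5} \approx -380.8$)
$M = - \frac{25709}{5}$ ($M = - \frac{1904}{5} - \left(-2 + 2 \cdot 1 \cdot 6 + 59\right)^{2} = - \frac{1904}{5} - \left(-2 + 2 \cdot 6 + 59\right)^{2} = - \frac{1904}{5} - \left(-2 + 12 + 59\right)^{2} = - \frac{1904}{5} - 69^{2} = - \frac{1904}{5} - 4761 = - \frac{25709}{5} \approx -5141.8$)
$\frac{1}{M} = \frac{1}{- \frac{25709}{5}} = - \frac{5}{25709}$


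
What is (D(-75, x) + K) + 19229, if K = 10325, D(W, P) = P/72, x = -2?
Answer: 1063943/36 ≈ 29554.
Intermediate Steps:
D(W, P) = P/72 (D(W, P) = P*(1/72) = P/72)
(D(-75, x) + K) + 19229 = ((1/72)*(-2) + 10325) + 19229 = (-1/36 + 10325) + 19229 = 371699/36 + 19229 = 1063943/36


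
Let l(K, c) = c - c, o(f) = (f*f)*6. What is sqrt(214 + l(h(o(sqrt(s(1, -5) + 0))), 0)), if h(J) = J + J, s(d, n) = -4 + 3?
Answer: sqrt(214) ≈ 14.629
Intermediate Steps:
s(d, n) = -1
o(f) = 6*f**2 (o(f) = f**2*6 = 6*f**2)
h(J) = 2*J
l(K, c) = 0
sqrt(214 + l(h(o(sqrt(s(1, -5) + 0))), 0)) = sqrt(214 + 0) = sqrt(214)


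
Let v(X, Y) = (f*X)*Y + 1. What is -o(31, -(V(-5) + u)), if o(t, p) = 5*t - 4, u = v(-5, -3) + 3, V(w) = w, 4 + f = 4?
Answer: -151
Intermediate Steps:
f = 0 (f = -4 + 4 = 0)
v(X, Y) = 1 (v(X, Y) = (0*X)*Y + 1 = 0*Y + 1 = 0 + 1 = 1)
u = 4 (u = 1 + 3 = 4)
o(t, p) = -4 + 5*t
-o(31, -(V(-5) + u)) = -(-4 + 5*31) = -(-4 + 155) = -1*151 = -151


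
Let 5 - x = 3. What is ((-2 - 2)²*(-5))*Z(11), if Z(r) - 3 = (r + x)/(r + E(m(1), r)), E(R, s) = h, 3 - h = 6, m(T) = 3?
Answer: -370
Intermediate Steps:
x = 2 (x = 5 - 1*3 = 5 - 3 = 2)
h = -3 (h = 3 - 1*6 = 3 - 6 = -3)
E(R, s) = -3
Z(r) = 3 + (2 + r)/(-3 + r) (Z(r) = 3 + (r + 2)/(r - 3) = 3 + (2 + r)/(-3 + r))
((-2 - 2)²*(-5))*Z(11) = ((-2 - 2)²*(-5))*((-7 + 4*11)/(-3 + 11)) = ((-4)²*(-5))*((-7 + 44)/8) = (16*(-5))*((⅛)*37) = -80*37/8 = -370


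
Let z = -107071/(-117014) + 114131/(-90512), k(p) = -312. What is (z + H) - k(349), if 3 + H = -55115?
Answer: -290231695373945/5295585584 ≈ -54806.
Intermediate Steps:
H = -55118 (H = -3 - 55115 = -55118)
z = -1831857241/5295585584 (z = -107071*(-1/117014) + 114131*(-1/90512) = 107071/117014 - 114131/90512 = -1831857241/5295585584 ≈ -0.34592)
(z + H) - k(349) = (-1831857241/5295585584 - 55118) - 1*(-312) = -291883918076153/5295585584 + 312 = -290231695373945/5295585584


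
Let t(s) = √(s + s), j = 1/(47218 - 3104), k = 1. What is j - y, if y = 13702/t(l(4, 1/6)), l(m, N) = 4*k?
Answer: 1/44114 - 6851*√2/2 ≈ -4844.4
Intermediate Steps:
l(m, N) = 4 (l(m, N) = 4*1 = 4)
j = 1/44114 ≈ 2.2669e-5
t(s) = √2*√s (t(s) = √(2*s) = √2*√s)
y = 6851*√2/2 (y = 13702/((√2*√4)) = 13702/((√2*2)) = 13702/((2*√2)) = 13702*(√2/4) = 6851*√2/2 ≈ 4844.4)
j - y = 1/44114 - 6851*√2/2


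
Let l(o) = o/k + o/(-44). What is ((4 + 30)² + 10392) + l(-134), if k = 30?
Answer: 3810371/330 ≈ 11547.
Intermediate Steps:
l(o) = 7*o/660 (l(o) = o/30 + o/(-44) = o*(1/30) + o*(-1/44) = o/30 - o/44 = 7*o/660)
((4 + 30)² + 10392) + l(-134) = ((4 + 30)² + 10392) + (7/660)*(-134) = (34² + 10392) - 469/330 = (1156 + 10392) - 469/330 = 11548 - 469/330 = 3810371/330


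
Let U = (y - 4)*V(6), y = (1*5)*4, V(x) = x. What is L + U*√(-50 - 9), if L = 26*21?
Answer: 546 + 96*I*√59 ≈ 546.0 + 737.39*I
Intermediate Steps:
y = 20 (y = 5*4 = 20)
L = 546
U = 96 (U = (20 - 4)*6 = 16*6 = 96)
L + U*√(-50 - 9) = 546 + 96*√(-50 - 9) = 546 + 96*√(-59) = 546 + 96*(I*√59) = 546 + 96*I*√59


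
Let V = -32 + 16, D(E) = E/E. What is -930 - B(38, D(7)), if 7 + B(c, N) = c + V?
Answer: -945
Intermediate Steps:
D(E) = 1
V = -16
B(c, N) = -23 + c (B(c, N) = -7 + (c - 16) = -7 + (-16 + c) = -23 + c)
-930 - B(38, D(7)) = -930 - (-23 + 38) = -930 - 1*15 = -930 - 15 = -945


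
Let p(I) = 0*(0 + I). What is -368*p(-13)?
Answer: 0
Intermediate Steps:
p(I) = 0 (p(I) = 0*I = 0)
-368*p(-13) = -368*0 = 0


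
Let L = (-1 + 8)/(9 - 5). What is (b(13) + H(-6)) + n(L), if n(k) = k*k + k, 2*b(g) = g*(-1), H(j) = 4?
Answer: 37/16 ≈ 2.3125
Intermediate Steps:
L = 7/4 ≈ 1.7500
b(g) = -g/2 (b(g) = (g*(-1))/2 = (-g)/2 = -g/2)
n(k) = k + k**2 (n(k) = k**2 + k = k + k**2)
(b(13) + H(-6)) + n(L) = (-1/2*13 + 4) + 7*(1 + 7/4)/4 = (-13/2 + 4) + (7/4)*(11/4) = -5/2 + 77/16 = 37/16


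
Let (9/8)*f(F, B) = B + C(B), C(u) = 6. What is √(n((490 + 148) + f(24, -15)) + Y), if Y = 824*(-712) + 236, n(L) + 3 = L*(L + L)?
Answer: √207345 ≈ 455.35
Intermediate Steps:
f(F, B) = 16/3 + 8*B/9 (f(F, B) = 8*(B + 6)/9 = 8*(6 + B)/9 = 16/3 + 8*B/9)
n(L) = -3 + 2*L² (n(L) = -3 + L*(L + L) = -3 + L*(2*L) = -3 + 2*L²)
Y = -586452 (Y = -586688 + 236 = -586452)
√(n((490 + 148) + f(24, -15)) + Y) = √((-3 + 2*((490 + 148) + (16/3 + (8/9)*(-15)))²) - 586452) = √((-3 + 2*(638 + (16/3 - 40/3))²) - 586452) = √((-3 + 2*(638 - 8)²) - 586452) = √((-3 + 2*630²) - 586452) = √((-3 + 2*396900) - 586452) = √((-3 + 793800) - 586452) = √(793797 - 586452) = √207345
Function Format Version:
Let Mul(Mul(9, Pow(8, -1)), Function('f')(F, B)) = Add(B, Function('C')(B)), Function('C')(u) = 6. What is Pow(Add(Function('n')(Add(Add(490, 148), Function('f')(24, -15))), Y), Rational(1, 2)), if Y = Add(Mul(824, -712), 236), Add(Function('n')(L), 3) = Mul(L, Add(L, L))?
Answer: Pow(207345, Rational(1, 2)) ≈ 455.35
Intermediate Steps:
Function('f')(F, B) = Add(Rational(16, 3), Mul(Rational(8, 9), B)) (Function('f')(F, B) = Mul(Rational(8, 9), Add(B, 6)) = Mul(Rational(8, 9), Add(6, B)) = Add(Rational(16, 3), Mul(Rational(8, 9), B)))
Function('n')(L) = Add(-3, Mul(2, Pow(L, 2))) (Function('n')(L) = Add(-3, Mul(L, Add(L, L))) = Add(-3, Mul(L, Mul(2, L))) = Add(-3, Mul(2, Pow(L, 2))))
Y = -586452 (Y = Add(-586688, 236) = -586452)
Pow(Add(Function('n')(Add(Add(490, 148), Function('f')(24, -15))), Y), Rational(1, 2)) = Pow(Add(Add(-3, Mul(2, Pow(Add(Add(490, 148), Add(Rational(16, 3), Mul(Rational(8, 9), -15))), 2))), -586452), Rational(1, 2)) = Pow(Add(Add(-3, Mul(2, Pow(Add(638, Add(Rational(16, 3), Rational(-40, 3))), 2))), -586452), Rational(1, 2)) = Pow(Add(Add(-3, Mul(2, Pow(Add(638, -8), 2))), -586452), Rational(1, 2)) = Pow(Add(Add(-3, Mul(2, Pow(630, 2))), -586452), Rational(1, 2)) = Pow(Add(Add(-3, Mul(2, 396900)), -586452), Rational(1, 2)) = Pow(Add(Add(-3, 793800), -586452), Rational(1, 2)) = Pow(Add(793797, -586452), Rational(1, 2)) = Pow(207345, Rational(1, 2))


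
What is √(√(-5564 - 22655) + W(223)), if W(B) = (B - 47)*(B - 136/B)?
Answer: √(1946426064 + 49729*I*√28219)/223 ≈ 197.84 + 0.42455*I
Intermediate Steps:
W(B) = (-47 + B)*(B - 136/B)
√(√(-5564 - 22655) + W(223)) = √(√(-5564 - 22655) + (-136 + 223² - 47*223 + 6392/223)) = √(√(-28219) + (-136 + 49729 - 10481 + 6392*(1/223))) = √(I*√28219 + (-136 + 49729 - 10481 + 6392/223)) = √(I*√28219 + 8728368/223) = √(8728368/223 + I*√28219)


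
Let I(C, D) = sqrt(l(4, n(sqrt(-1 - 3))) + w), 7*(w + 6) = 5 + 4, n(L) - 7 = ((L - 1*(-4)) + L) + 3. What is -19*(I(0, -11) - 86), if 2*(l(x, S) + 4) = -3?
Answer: 1634 - 19*I*sqrt(2002)/14 ≈ 1634.0 - 60.724*I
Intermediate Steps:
n(L) = 14 + 2*L (n(L) = 7 + (((L - 1*(-4)) + L) + 3) = 7 + (((L + 4) + L) + 3) = 7 + (((4 + L) + L) + 3) = 7 + ((4 + 2*L) + 3) = 7 + (7 + 2*L) = 14 + 2*L)
l(x, S) = -11/2 (l(x, S) = -4 + (1/2)*(-3) = -4 - 3/2 = -11/2)
w = -33/7 (w = -6 + (5 + 4)/7 = -6 + (1/7)*9 = -6 + 9/7 = -33/7 ≈ -4.7143)
I(C, D) = I*sqrt(2002)/14 (I(C, D) = sqrt(-11/2 - 33/7) = sqrt(-143/14) = I*sqrt(2002)/14)
-19*(I(0, -11) - 86) = -19*(I*sqrt(2002)/14 - 86) = -19*(-86 + I*sqrt(2002)/14) = 1634 - 19*I*sqrt(2002)/14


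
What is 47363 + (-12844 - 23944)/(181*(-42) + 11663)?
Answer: 192304355/4061 ≈ 47354.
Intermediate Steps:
47363 + (-12844 - 23944)/(181*(-42) + 11663) = 47363 - 36788/(-7602 + 11663) = 47363 - 36788/4061 = 192304355/4061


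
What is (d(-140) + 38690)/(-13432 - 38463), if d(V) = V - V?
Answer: -7738/10379 ≈ -0.74554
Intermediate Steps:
d(V) = 0
(d(-140) + 38690)/(-13432 - 38463) = (0 + 38690)/(-13432 - 38463) = 38690/(-51895) = 38690*(-1/51895) = -7738/10379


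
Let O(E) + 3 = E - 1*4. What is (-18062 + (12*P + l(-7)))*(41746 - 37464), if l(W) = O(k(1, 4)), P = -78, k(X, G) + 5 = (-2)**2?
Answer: -81383692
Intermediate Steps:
k(X, G) = -1 (k(X, G) = -5 + (-2)**2 = -5 + 4 = -1)
O(E) = -7 + E (O(E) = -3 + (E - 1*4) = -3 + (E - 4) = -3 + (-4 + E) = -7 + E)
l(W) = -8 (l(W) = -7 - 1 = -8)
(-18062 + (12*P + l(-7)))*(41746 - 37464) = (-18062 + (12*(-78) - 8))*(41746 - 37464) = (-18062 + (-936 - 8))*4282 = (-18062 - 944)*4282 = -19006*4282 = -81383692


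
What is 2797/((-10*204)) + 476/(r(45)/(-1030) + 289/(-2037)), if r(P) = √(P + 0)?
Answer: -121340982097430423/36075648576360 + 1220611579992*√5/17684141459 ≈ -3209.2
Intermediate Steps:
r(P) = √P
2797/((-10*204)) + 476/(r(45)/(-1030) + 289/(-2037)) = 2797/((-10*204)) + 476/(√45/(-1030) + 289/(-2037)) = 2797/(-2040) + 476/((3*√5)*(-1/1030) + 289*(-1/2037)) = 2797*(-1/2040) + 476/(-3*√5/1030 - 289/2037) = -2797/2040 + 476/(-289/2037 - 3*√5/1030)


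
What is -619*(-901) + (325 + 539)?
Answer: 558583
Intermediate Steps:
-619*(-901) + (325 + 539) = 557719 + 864 = 558583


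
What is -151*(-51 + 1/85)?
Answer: 654434/85 ≈ 7699.2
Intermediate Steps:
-151*(-51 + 1/85) = -151*(-4334/85) = 654434/85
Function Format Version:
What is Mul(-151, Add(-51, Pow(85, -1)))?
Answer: Rational(654434, 85) ≈ 7699.2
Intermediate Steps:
Mul(-151, Add(-51, Pow(85, -1))) = Mul(-151, Add(-51, Rational(1, 85))) = Mul(-151, Rational(-4334, 85)) = Rational(654434, 85)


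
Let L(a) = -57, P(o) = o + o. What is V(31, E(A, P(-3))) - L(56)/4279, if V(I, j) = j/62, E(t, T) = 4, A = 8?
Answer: 10325/132649 ≈ 0.077837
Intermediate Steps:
P(o) = 2*o
V(I, j) = j/62 (V(I, j) = j*(1/62) = j/62)
V(31, E(A, P(-3))) - L(56)/4279 = (1/62)*4 - (-57)/4279 = 2/31 - (-57)/4279 = 2/31 - 1*(-57/4279) = 2/31 + 57/4279 = 10325/132649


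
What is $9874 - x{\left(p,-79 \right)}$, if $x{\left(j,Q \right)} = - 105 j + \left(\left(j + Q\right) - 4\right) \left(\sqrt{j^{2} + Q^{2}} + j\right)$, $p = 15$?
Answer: $12469 + 68 \sqrt{6466} \approx 17937.0$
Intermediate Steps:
$x{\left(j,Q \right)} = - 105 j + \left(j + \sqrt{Q^{2} + j^{2}}\right) \left(-4 + Q + j\right)$ ($x{\left(j,Q \right)} = - 105 j + \left(\left(Q + j\right) - 4\right) \left(\sqrt{Q^{2} + j^{2}} + j\right) = - 105 j + \left(-4 + Q + j\right) \left(j + \sqrt{Q^{2} + j^{2}}\right) = - 105 j + \left(j + \sqrt{Q^{2} + j^{2}}\right) \left(-4 + Q + j\right)$)
$9874 - x{\left(p,-79 \right)} = 9874 - \left(15^{2} - 1635 - 4 \sqrt{\left(-79\right)^{2} + 15^{2}} - 1185 - 79 \sqrt{\left(-79\right)^{2} + 15^{2}} + 15 \sqrt{\left(-79\right)^{2} + 15^{2}}\right) = 9874 - \left(225 - 1635 - 4 \sqrt{6241 + 225} - 1185 - 79 \sqrt{6241 + 225} + 15 \sqrt{6241 + 225}\right) = 9874 - \left(225 - 1635 - 4 \sqrt{6466} - 1185 - 79 \sqrt{6466} + 15 \sqrt{6466}\right) = 9874 - \left(-2595 - 68 \sqrt{6466}\right) = 9874 + \left(2595 + 68 \sqrt{6466}\right) = 12469 + 68 \sqrt{6466}$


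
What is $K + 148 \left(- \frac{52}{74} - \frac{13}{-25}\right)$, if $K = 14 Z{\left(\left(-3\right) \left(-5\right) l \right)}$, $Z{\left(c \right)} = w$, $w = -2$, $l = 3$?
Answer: $- \frac{1376}{25} \approx -55.04$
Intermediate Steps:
$Z{\left(c \right)} = -2$
$K = -28$ ($K = 14 \left(-2\right) = -28$)
$K + 148 \left(- \frac{52}{74} - \frac{13}{-25}\right) = -28 + 148 \left(- \frac{52}{74} - \frac{13}{-25}\right) = -28 + 148 \left(\left(-52\right) \frac{1}{74} - - \frac{13}{25}\right) = -28 + 148 \left(- \frac{26}{37} + \frac{13}{25}\right) = -28 + 148 \left(- \frac{169}{925}\right) = -28 - \frac{676}{25} = - \frac{1376}{25}$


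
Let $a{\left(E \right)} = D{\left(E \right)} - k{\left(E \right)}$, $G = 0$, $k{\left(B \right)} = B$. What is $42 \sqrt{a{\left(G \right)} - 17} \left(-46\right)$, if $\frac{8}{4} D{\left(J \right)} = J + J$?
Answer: $- 1932 i \sqrt{17} \approx - 7965.8 i$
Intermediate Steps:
$D{\left(J \right)} = J$ ($D{\left(J \right)} = \frac{J + J}{2} = \frac{2 J}{2} = J$)
$a{\left(E \right)} = 0$ ($a{\left(E \right)} = E - E = 0$)
$42 \sqrt{a{\left(G \right)} - 17} \left(-46\right) = 42 \sqrt{0 - 17} \left(-46\right) = 42 \sqrt{-17} \left(-46\right) = 42 i \sqrt{17} \left(-46\right) = - 1932 i \sqrt{17}$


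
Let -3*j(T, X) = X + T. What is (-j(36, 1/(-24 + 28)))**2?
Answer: 21025/144 ≈ 146.01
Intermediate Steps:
j(T, X) = -T/3 - X/3 (j(T, X) = -(X + T)/3 = -(T + X)/3 = -T/3 - X/3)
(-j(36, 1/(-24 + 28)))**2 = (-(-1/3*36 - 1/(3*(-24 + 28))))**2 = (-(-12 - 1/3/4))**2 = (-(-12 - 1/3*1/4))**2 = (-(-12 - 1/12))**2 = (-1*(-145/12))**2 = (145/12)**2 = 21025/144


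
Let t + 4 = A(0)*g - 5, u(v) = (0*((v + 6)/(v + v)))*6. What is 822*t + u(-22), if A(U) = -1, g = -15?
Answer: 4932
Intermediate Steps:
u(v) = 0 (u(v) = (0*((6 + v)/((2*v))))*6 = (0*((6 + v)*(1/(2*v))))*6 = (0*((6 + v)/(2*v)))*6 = 0*6 = 0)
t = 6 (t = -4 + (-1*(-15) - 5) = -4 + (15 - 5) = -4 + 10 = 6)
822*t + u(-22) = 822*6 + 0 = 4932 + 0 = 4932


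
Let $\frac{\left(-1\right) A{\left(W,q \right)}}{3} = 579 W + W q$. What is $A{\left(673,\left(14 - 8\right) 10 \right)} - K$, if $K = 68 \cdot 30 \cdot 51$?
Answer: $-1394181$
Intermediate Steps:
$A{\left(W,q \right)} = - 1737 W - 3 W q$ ($A{\left(W,q \right)} = - 3 \left(579 W + W q\right) = - 1737 W - 3 W q$)
$K = 104040$ ($K = 2040 \cdot 51 = 104040$)
$A{\left(673,\left(14 - 8\right) 10 \right)} - K = \left(-3\right) 673 \left(579 + \left(14 - 8\right) 10\right) - 104040 = \left(-3\right) 673 \left(579 + 6 \cdot 10\right) - 104040 = \left(-3\right) 673 \left(579 + 60\right) - 104040 = \left(-3\right) 673 \cdot 639 - 104040 = -1290141 - 104040 = -1394181$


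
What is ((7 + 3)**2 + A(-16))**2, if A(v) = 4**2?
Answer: 13456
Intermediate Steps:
A(v) = 16
((7 + 3)**2 + A(-16))**2 = ((7 + 3)**2 + 16)**2 = (10**2 + 16)**2 = (100 + 16)**2 = 116**2 = 13456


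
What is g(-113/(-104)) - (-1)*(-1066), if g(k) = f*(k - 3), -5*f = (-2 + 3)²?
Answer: -554121/520 ≈ -1065.6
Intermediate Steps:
f = -⅕ (f = -(-2 + 3)²/5 = -⅕*1² = -⅕*1 = -⅕ ≈ -0.20000)
g(k) = ⅗ - k/5 (g(k) = -(k - 3)/5 = -(-3 + k)/5 = ⅗ - k/5)
g(-113/(-104)) - (-1)*(-1066) = (⅗ - (-113)/(5*(-104))) - (-1)*(-1066) = (⅗ - (-113)*(-1)/(5*104)) - 1*1066 = (⅗ - ⅕*113/104) - 1066 = (⅗ - 113/520) - 1066 = 199/520 - 1066 = -554121/520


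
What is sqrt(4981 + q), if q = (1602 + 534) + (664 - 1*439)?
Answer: sqrt(7342) ≈ 85.685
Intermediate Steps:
q = 2361 (q = 2136 + (664 - 439) = 2136 + 225 = 2361)
sqrt(4981 + q) = sqrt(4981 + 2361) = sqrt(7342)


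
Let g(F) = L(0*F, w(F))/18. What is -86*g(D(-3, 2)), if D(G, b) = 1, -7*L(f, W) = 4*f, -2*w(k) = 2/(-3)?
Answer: 0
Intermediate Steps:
w(k) = ⅓ (w(k) = -1/(-3) = -(-1)/3 = -½*(-⅔) = ⅓)
L(f, W) = -4*f/7
g(F) = 0 (g(F) = -0*F/18 = -4/7*0*(1/18) = 0*(1/18) = 0)
-86*g(D(-3, 2)) = -86*0 = 0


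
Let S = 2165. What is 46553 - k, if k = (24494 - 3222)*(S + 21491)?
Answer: -503163879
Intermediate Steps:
k = 503210432 (k = (24494 - 3222)*(2165 + 21491) = 21272*23656 = 503210432)
46553 - k = 46553 - 1*503210432 = 46553 - 503210432 = -503163879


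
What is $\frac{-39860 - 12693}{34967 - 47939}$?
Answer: $\frac{52553}{12972} \approx 4.0513$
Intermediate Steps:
$\frac{-39860 - 12693}{34967 - 47939} = - \frac{52553}{-12972} = \left(-52553\right) \left(- \frac{1}{12972}\right) = \frac{52553}{12972}$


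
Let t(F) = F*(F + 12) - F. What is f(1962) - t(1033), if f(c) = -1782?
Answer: -1080234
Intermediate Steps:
t(F) = -F + F*(12 + F) (t(F) = F*(12 + F) - F = -F + F*(12 + F))
f(1962) - t(1033) = -1782 - 1033*(11 + 1033) = -1782 - 1033*1044 = -1782 - 1*1078452 = -1782 - 1078452 = -1080234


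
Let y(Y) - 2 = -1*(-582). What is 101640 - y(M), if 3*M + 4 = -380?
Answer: 101056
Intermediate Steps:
M = -128 (M = -4/3 + (⅓)*(-380) = -4/3 - 380/3 = -128)
y(Y) = 584 (y(Y) = 2 - 1*(-582) = 2 + 582 = 584)
101640 - y(M) = 101640 - 1*584 = 101640 - 584 = 101056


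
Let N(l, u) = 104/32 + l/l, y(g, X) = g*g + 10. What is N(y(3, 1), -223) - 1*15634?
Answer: -62519/4 ≈ -15630.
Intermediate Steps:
y(g, X) = 10 + g² (y(g, X) = g² + 10 = 10 + g²)
N(l, u) = 17/4 (N(l, u) = 104*(1/32) + 1 = 13/4 + 1 = 17/4)
N(y(3, 1), -223) - 1*15634 = 17/4 - 1*15634 = 17/4 - 15634 = -62519/4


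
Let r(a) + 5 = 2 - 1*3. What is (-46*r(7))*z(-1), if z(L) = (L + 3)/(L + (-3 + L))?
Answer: -552/5 ≈ -110.40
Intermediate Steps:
r(a) = -6 (r(a) = -5 + (2 - 1*3) = -5 + (2 - 3) = -5 - 1 = -6)
z(L) = (3 + L)/(-3 + 2*L)
(-46*r(7))*z(-1) = (-46*(-6))*((3 - 1)/(-3 + 2*(-1))) = 276*(2/(-3 - 2)) = 276*(2/(-5)) = 276*(-⅕*2) = 276*(-⅖) = -552/5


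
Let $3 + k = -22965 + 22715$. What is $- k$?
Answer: $253$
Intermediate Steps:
$k = -253$ ($k = -3 + \left(-22965 + 22715\right) = -3 - 250 = -253$)
$- k = \left(-1\right) \left(-253\right) = 253$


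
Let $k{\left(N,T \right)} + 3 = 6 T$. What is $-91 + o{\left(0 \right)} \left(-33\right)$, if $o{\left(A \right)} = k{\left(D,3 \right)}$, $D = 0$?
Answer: $-586$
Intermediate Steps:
$k{\left(N,T \right)} = -3 + 6 T$
$o{\left(A \right)} = 15$ ($o{\left(A \right)} = -3 + 6 \cdot 3 = -3 + 18 = 15$)
$-91 + o{\left(0 \right)} \left(-33\right) = -91 + 15 \left(-33\right) = -91 - 495 = -586$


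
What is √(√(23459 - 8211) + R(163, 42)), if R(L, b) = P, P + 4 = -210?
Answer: √(-214 + 4*√953) ≈ 9.5141*I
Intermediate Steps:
P = -214 (P = -4 - 210 = -214)
R(L, b) = -214
√(√(23459 - 8211) + R(163, 42)) = √(√(23459 - 8211) - 214) = √(√15248 - 214) = √(4*√953 - 214) = √(-214 + 4*√953)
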